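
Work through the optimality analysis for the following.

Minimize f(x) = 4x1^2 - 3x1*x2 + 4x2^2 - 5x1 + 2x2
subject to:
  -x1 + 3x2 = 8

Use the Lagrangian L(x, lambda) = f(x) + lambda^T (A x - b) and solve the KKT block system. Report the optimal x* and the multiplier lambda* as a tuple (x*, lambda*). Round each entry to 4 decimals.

Form the Lagrangian:
  L(x, lambda) = (1/2) x^T Q x + c^T x + lambda^T (A x - b)
Stationarity (grad_x L = 0): Q x + c + A^T lambda = 0.
Primal feasibility: A x = b.

This gives the KKT block system:
  [ Q   A^T ] [ x     ]   [-c ]
  [ A    0  ] [ lambda ] = [ b ]

Solving the linear system:
  x*      = (0.7581, 2.9194)
  lambda* = (-7.6935)
  f(x*)   = 31.7984

x* = (0.7581, 2.9194), lambda* = (-7.6935)


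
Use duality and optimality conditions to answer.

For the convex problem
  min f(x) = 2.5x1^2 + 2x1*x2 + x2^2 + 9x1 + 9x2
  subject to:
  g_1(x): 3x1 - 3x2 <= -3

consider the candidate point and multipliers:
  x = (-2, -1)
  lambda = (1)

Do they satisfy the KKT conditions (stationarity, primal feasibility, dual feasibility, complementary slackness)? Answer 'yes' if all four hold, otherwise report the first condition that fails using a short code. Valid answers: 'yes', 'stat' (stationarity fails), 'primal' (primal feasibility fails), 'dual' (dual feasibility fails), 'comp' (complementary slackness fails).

Gradient of f: grad f(x) = Q x + c = (-3, 3)
Constraint values g_i(x) = a_i^T x - b_i:
  g_1((-2, -1)) = 0
Stationarity residual: grad f(x) + sum_i lambda_i a_i = (0, 0)
  -> stationarity OK
Primal feasibility (all g_i <= 0): OK
Dual feasibility (all lambda_i >= 0): OK
Complementary slackness (lambda_i * g_i(x) = 0 for all i): OK

Verdict: yes, KKT holds.

yes


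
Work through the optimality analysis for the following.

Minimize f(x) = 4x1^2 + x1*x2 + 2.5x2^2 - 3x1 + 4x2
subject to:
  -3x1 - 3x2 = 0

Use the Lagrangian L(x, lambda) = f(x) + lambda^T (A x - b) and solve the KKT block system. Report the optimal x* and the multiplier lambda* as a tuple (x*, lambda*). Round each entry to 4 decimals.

Form the Lagrangian:
  L(x, lambda) = (1/2) x^T Q x + c^T x + lambda^T (A x - b)
Stationarity (grad_x L = 0): Q x + c + A^T lambda = 0.
Primal feasibility: A x = b.

This gives the KKT block system:
  [ Q   A^T ] [ x     ]   [-c ]
  [ A    0  ] [ lambda ] = [ b ]

Solving the linear system:
  x*      = (0.6364, -0.6364)
  lambda* = (0.4848)
  f(x*)   = -2.2273

x* = (0.6364, -0.6364), lambda* = (0.4848)


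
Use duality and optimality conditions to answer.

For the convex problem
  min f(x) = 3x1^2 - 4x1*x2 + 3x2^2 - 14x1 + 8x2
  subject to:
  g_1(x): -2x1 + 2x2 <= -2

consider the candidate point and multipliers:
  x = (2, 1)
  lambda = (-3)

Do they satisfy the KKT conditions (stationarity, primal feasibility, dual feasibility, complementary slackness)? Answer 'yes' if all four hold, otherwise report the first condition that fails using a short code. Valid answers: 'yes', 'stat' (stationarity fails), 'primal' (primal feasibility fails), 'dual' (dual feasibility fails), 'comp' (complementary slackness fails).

Gradient of f: grad f(x) = Q x + c = (-6, 6)
Constraint values g_i(x) = a_i^T x - b_i:
  g_1((2, 1)) = 0
Stationarity residual: grad f(x) + sum_i lambda_i a_i = (0, 0)
  -> stationarity OK
Primal feasibility (all g_i <= 0): OK
Dual feasibility (all lambda_i >= 0): FAILS
Complementary slackness (lambda_i * g_i(x) = 0 for all i): OK

Verdict: the first failing condition is dual_feasibility -> dual.

dual


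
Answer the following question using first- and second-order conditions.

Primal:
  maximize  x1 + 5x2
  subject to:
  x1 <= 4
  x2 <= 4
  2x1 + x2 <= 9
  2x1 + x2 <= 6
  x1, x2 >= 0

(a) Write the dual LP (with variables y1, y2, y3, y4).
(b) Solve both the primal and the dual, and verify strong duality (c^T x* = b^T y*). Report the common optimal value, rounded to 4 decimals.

The standard primal-dual pair for 'max c^T x s.t. A x <= b, x >= 0' is:
  Dual:  min b^T y  s.t.  A^T y >= c,  y >= 0.

So the dual LP is:
  minimize  4y1 + 4y2 + 9y3 + 6y4
  subject to:
    y1 + 2y3 + 2y4 >= 1
    y2 + y3 + y4 >= 5
    y1, y2, y3, y4 >= 0

Solving the primal: x* = (1, 4).
  primal value c^T x* = 21.
Solving the dual: y* = (0, 4.5, 0, 0.5).
  dual value b^T y* = 21.
Strong duality: c^T x* = b^T y*. Confirmed.

21


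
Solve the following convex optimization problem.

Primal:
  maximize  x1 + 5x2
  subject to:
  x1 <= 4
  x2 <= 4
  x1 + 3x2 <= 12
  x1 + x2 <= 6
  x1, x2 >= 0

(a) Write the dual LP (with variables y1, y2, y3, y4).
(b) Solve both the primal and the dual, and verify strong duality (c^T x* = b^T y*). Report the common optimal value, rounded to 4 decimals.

The standard primal-dual pair for 'max c^T x s.t. A x <= b, x >= 0' is:
  Dual:  min b^T y  s.t.  A^T y >= c,  y >= 0.

So the dual LP is:
  minimize  4y1 + 4y2 + 12y3 + 6y4
  subject to:
    y1 + y3 + y4 >= 1
    y2 + 3y3 + y4 >= 5
    y1, y2, y3, y4 >= 0

Solving the primal: x* = (0, 4).
  primal value c^T x* = 20.
Solving the dual: y* = (0, 2, 1, 0).
  dual value b^T y* = 20.
Strong duality: c^T x* = b^T y*. Confirmed.

20


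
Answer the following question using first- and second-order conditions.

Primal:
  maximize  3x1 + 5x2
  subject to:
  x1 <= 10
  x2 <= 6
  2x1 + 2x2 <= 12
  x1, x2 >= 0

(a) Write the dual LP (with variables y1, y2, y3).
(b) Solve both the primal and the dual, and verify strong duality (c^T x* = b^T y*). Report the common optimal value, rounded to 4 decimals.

The standard primal-dual pair for 'max c^T x s.t. A x <= b, x >= 0' is:
  Dual:  min b^T y  s.t.  A^T y >= c,  y >= 0.

So the dual LP is:
  minimize  10y1 + 6y2 + 12y3
  subject to:
    y1 + 2y3 >= 3
    y2 + 2y3 >= 5
    y1, y2, y3 >= 0

Solving the primal: x* = (0, 6).
  primal value c^T x* = 30.
Solving the dual: y* = (0, 2, 1.5).
  dual value b^T y* = 30.
Strong duality: c^T x* = b^T y*. Confirmed.

30


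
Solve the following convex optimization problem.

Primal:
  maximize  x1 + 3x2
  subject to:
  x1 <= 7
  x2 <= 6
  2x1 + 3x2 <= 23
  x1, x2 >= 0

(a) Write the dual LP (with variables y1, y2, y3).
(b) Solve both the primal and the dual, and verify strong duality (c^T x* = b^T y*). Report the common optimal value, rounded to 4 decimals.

The standard primal-dual pair for 'max c^T x s.t. A x <= b, x >= 0' is:
  Dual:  min b^T y  s.t.  A^T y >= c,  y >= 0.

So the dual LP is:
  minimize  7y1 + 6y2 + 23y3
  subject to:
    y1 + 2y3 >= 1
    y2 + 3y3 >= 3
    y1, y2, y3 >= 0

Solving the primal: x* = (2.5, 6).
  primal value c^T x* = 20.5.
Solving the dual: y* = (0, 1.5, 0.5).
  dual value b^T y* = 20.5.
Strong duality: c^T x* = b^T y*. Confirmed.

20.5


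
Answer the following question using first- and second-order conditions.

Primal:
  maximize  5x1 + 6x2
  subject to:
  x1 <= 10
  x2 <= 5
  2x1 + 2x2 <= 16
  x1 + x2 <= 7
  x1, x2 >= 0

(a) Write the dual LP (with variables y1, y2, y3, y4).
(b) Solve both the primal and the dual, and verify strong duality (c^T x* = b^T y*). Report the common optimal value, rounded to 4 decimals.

The standard primal-dual pair for 'max c^T x s.t. A x <= b, x >= 0' is:
  Dual:  min b^T y  s.t.  A^T y >= c,  y >= 0.

So the dual LP is:
  minimize  10y1 + 5y2 + 16y3 + 7y4
  subject to:
    y1 + 2y3 + y4 >= 5
    y2 + 2y3 + y4 >= 6
    y1, y2, y3, y4 >= 0

Solving the primal: x* = (2, 5).
  primal value c^T x* = 40.
Solving the dual: y* = (0, 1, 0, 5).
  dual value b^T y* = 40.
Strong duality: c^T x* = b^T y*. Confirmed.

40


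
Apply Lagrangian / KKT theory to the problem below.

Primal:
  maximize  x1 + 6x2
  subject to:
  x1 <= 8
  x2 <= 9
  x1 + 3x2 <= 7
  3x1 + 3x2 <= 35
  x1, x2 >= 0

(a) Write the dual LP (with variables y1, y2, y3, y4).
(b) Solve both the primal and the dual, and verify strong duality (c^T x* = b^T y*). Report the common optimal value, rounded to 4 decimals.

The standard primal-dual pair for 'max c^T x s.t. A x <= b, x >= 0' is:
  Dual:  min b^T y  s.t.  A^T y >= c,  y >= 0.

So the dual LP is:
  minimize  8y1 + 9y2 + 7y3 + 35y4
  subject to:
    y1 + y3 + 3y4 >= 1
    y2 + 3y3 + 3y4 >= 6
    y1, y2, y3, y4 >= 0

Solving the primal: x* = (0, 2.3333).
  primal value c^T x* = 14.
Solving the dual: y* = (0, 0, 2, 0).
  dual value b^T y* = 14.
Strong duality: c^T x* = b^T y*. Confirmed.

14


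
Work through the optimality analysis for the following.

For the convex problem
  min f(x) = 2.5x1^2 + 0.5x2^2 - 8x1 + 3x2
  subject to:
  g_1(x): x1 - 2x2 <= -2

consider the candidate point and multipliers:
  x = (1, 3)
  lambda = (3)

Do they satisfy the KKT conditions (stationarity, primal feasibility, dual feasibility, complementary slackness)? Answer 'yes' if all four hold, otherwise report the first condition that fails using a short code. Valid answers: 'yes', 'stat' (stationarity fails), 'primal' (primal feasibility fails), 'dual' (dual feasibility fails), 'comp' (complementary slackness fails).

Gradient of f: grad f(x) = Q x + c = (-3, 6)
Constraint values g_i(x) = a_i^T x - b_i:
  g_1((1, 3)) = -3
Stationarity residual: grad f(x) + sum_i lambda_i a_i = (0, 0)
  -> stationarity OK
Primal feasibility (all g_i <= 0): OK
Dual feasibility (all lambda_i >= 0): OK
Complementary slackness (lambda_i * g_i(x) = 0 for all i): FAILS

Verdict: the first failing condition is complementary_slackness -> comp.

comp


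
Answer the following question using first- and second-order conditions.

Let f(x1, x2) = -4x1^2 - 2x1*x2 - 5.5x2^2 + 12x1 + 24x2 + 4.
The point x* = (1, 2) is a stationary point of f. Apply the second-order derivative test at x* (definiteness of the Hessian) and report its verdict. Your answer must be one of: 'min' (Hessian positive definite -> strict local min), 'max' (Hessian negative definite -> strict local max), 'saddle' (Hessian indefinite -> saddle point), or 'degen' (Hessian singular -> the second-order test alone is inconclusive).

Compute the Hessian H = grad^2 f:
  H = [[-8, -2], [-2, -11]]
Verify stationarity: grad f(x*) = H x* + g = (0, 0).
Eigenvalues of H: -12, -7.
Both eigenvalues < 0, so H is negative definite -> x* is a strict local max.

max


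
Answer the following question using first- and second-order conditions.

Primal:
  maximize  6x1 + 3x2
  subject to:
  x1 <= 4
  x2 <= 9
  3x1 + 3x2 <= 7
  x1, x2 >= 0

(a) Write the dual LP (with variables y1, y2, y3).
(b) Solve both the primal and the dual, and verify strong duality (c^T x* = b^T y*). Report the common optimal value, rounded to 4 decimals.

The standard primal-dual pair for 'max c^T x s.t. A x <= b, x >= 0' is:
  Dual:  min b^T y  s.t.  A^T y >= c,  y >= 0.

So the dual LP is:
  minimize  4y1 + 9y2 + 7y3
  subject to:
    y1 + 3y3 >= 6
    y2 + 3y3 >= 3
    y1, y2, y3 >= 0

Solving the primal: x* = (2.3333, 0).
  primal value c^T x* = 14.
Solving the dual: y* = (0, 0, 2).
  dual value b^T y* = 14.
Strong duality: c^T x* = b^T y*. Confirmed.

14


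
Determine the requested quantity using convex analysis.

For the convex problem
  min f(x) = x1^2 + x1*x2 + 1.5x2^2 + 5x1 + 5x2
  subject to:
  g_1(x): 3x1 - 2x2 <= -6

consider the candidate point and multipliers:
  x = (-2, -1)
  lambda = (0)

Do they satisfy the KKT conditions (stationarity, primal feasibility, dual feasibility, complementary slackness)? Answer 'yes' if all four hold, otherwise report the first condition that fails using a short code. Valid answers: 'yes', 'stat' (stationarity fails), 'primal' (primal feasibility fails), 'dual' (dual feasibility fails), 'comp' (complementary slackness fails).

Gradient of f: grad f(x) = Q x + c = (0, 0)
Constraint values g_i(x) = a_i^T x - b_i:
  g_1((-2, -1)) = 2
Stationarity residual: grad f(x) + sum_i lambda_i a_i = (0, 0)
  -> stationarity OK
Primal feasibility (all g_i <= 0): FAILS
Dual feasibility (all lambda_i >= 0): OK
Complementary slackness (lambda_i * g_i(x) = 0 for all i): OK

Verdict: the first failing condition is primal_feasibility -> primal.

primal


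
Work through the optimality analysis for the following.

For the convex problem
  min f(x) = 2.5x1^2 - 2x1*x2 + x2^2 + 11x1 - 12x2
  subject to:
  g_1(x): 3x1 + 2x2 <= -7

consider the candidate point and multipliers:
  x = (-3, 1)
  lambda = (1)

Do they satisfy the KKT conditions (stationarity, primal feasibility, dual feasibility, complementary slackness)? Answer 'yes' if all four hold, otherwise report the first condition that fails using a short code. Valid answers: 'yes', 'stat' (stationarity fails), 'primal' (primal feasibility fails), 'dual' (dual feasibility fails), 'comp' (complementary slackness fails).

Gradient of f: grad f(x) = Q x + c = (-6, -4)
Constraint values g_i(x) = a_i^T x - b_i:
  g_1((-3, 1)) = 0
Stationarity residual: grad f(x) + sum_i lambda_i a_i = (-3, -2)
  -> stationarity FAILS
Primal feasibility (all g_i <= 0): OK
Dual feasibility (all lambda_i >= 0): OK
Complementary slackness (lambda_i * g_i(x) = 0 for all i): OK

Verdict: the first failing condition is stationarity -> stat.

stat


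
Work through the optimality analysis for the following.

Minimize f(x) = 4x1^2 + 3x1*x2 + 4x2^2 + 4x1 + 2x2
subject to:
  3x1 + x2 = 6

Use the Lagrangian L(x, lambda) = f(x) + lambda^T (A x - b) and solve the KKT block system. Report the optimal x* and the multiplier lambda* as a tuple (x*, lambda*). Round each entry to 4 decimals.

Form the Lagrangian:
  L(x, lambda) = (1/2) x^T Q x + c^T x + lambda^T (A x - b)
Stationarity (grad_x L = 0): Q x + c + A^T lambda = 0.
Primal feasibility: A x = b.

This gives the KKT block system:
  [ Q   A^T ] [ x     ]   [-c ]
  [ A    0  ] [ lambda ] = [ b ]

Solving the linear system:
  x*      = (2.0645, -0.1935)
  lambda* = (-6.6452)
  f(x*)   = 23.871

x* = (2.0645, -0.1935), lambda* = (-6.6452)


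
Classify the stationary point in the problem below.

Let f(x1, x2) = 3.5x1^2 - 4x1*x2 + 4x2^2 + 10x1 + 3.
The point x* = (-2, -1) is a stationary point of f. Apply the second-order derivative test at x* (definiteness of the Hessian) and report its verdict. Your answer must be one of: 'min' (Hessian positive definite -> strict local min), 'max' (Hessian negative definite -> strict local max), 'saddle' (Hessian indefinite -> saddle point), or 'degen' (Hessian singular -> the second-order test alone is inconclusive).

Compute the Hessian H = grad^2 f:
  H = [[7, -4], [-4, 8]]
Verify stationarity: grad f(x*) = H x* + g = (0, 0).
Eigenvalues of H: 3.4689, 11.5311.
Both eigenvalues > 0, so H is positive definite -> x* is a strict local min.

min


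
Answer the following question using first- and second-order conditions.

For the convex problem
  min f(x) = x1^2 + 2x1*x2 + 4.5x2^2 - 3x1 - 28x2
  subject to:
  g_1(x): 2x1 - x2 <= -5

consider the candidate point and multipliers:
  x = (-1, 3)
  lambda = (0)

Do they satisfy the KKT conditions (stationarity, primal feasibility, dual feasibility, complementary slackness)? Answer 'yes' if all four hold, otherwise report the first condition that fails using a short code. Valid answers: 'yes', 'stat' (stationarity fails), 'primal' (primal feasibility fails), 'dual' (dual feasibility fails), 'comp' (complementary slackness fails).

Gradient of f: grad f(x) = Q x + c = (1, -3)
Constraint values g_i(x) = a_i^T x - b_i:
  g_1((-1, 3)) = 0
Stationarity residual: grad f(x) + sum_i lambda_i a_i = (1, -3)
  -> stationarity FAILS
Primal feasibility (all g_i <= 0): OK
Dual feasibility (all lambda_i >= 0): OK
Complementary slackness (lambda_i * g_i(x) = 0 for all i): OK

Verdict: the first failing condition is stationarity -> stat.

stat


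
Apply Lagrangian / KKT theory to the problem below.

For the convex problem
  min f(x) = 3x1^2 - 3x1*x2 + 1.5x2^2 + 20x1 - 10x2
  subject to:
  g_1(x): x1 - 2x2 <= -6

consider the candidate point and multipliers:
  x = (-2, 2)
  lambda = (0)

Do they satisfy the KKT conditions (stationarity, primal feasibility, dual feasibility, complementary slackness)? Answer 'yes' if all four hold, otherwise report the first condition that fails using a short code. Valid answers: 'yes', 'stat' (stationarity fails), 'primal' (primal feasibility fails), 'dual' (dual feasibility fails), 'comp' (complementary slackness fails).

Gradient of f: grad f(x) = Q x + c = (2, 2)
Constraint values g_i(x) = a_i^T x - b_i:
  g_1((-2, 2)) = 0
Stationarity residual: grad f(x) + sum_i lambda_i a_i = (2, 2)
  -> stationarity FAILS
Primal feasibility (all g_i <= 0): OK
Dual feasibility (all lambda_i >= 0): OK
Complementary slackness (lambda_i * g_i(x) = 0 for all i): OK

Verdict: the first failing condition is stationarity -> stat.

stat


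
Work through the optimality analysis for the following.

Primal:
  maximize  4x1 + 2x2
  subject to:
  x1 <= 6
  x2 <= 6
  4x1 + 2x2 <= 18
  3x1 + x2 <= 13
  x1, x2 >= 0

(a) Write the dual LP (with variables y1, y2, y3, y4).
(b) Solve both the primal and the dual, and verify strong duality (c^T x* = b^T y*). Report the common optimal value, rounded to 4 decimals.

The standard primal-dual pair for 'max c^T x s.t. A x <= b, x >= 0' is:
  Dual:  min b^T y  s.t.  A^T y >= c,  y >= 0.

So the dual LP is:
  minimize  6y1 + 6y2 + 18y3 + 13y4
  subject to:
    y1 + 4y3 + 3y4 >= 4
    y2 + 2y3 + y4 >= 2
    y1, y2, y3, y4 >= 0

Solving the primal: x* = (1.5, 6).
  primal value c^T x* = 18.
Solving the dual: y* = (0, 0, 1, 0).
  dual value b^T y* = 18.
Strong duality: c^T x* = b^T y*. Confirmed.

18


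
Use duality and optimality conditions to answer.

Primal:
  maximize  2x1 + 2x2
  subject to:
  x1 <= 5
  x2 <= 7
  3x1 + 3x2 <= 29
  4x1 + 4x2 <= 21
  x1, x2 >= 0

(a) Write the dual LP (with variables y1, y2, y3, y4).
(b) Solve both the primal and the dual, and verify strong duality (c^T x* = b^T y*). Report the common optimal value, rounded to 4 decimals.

The standard primal-dual pair for 'max c^T x s.t. A x <= b, x >= 0' is:
  Dual:  min b^T y  s.t.  A^T y >= c,  y >= 0.

So the dual LP is:
  minimize  5y1 + 7y2 + 29y3 + 21y4
  subject to:
    y1 + 3y3 + 4y4 >= 2
    y2 + 3y3 + 4y4 >= 2
    y1, y2, y3, y4 >= 0

Solving the primal: x* = (0, 5.25).
  primal value c^T x* = 10.5.
Solving the dual: y* = (0, 0, 0, 0.5).
  dual value b^T y* = 10.5.
Strong duality: c^T x* = b^T y*. Confirmed.

10.5


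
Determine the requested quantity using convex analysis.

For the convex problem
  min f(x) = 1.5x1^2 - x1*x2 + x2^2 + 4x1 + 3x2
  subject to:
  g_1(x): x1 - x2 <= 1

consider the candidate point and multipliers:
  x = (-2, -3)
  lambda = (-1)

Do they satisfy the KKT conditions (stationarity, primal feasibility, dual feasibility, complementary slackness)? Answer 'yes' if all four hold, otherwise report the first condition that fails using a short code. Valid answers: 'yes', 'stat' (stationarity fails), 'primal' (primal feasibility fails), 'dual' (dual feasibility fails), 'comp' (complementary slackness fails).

Gradient of f: grad f(x) = Q x + c = (1, -1)
Constraint values g_i(x) = a_i^T x - b_i:
  g_1((-2, -3)) = 0
Stationarity residual: grad f(x) + sum_i lambda_i a_i = (0, 0)
  -> stationarity OK
Primal feasibility (all g_i <= 0): OK
Dual feasibility (all lambda_i >= 0): FAILS
Complementary slackness (lambda_i * g_i(x) = 0 for all i): OK

Verdict: the first failing condition is dual_feasibility -> dual.

dual


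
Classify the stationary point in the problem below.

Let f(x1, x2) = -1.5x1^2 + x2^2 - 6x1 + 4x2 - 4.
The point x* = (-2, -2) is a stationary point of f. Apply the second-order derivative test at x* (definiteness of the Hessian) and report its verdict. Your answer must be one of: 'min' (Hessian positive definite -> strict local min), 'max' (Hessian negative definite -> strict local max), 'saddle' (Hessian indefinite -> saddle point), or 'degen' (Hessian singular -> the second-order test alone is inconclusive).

Compute the Hessian H = grad^2 f:
  H = [[-3, 0], [0, 2]]
Verify stationarity: grad f(x*) = H x* + g = (0, 0).
Eigenvalues of H: -3, 2.
Eigenvalues have mixed signs, so H is indefinite -> x* is a saddle point.

saddle


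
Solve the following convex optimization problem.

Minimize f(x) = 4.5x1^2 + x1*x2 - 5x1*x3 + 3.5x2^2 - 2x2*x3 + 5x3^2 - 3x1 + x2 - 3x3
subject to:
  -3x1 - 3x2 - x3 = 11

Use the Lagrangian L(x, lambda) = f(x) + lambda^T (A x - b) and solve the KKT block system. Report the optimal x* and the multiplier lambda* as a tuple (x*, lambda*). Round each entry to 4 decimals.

Form the Lagrangian:
  L(x, lambda) = (1/2) x^T Q x + c^T x + lambda^T (A x - b)
Stationarity (grad_x L = 0): Q x + c + A^T lambda = 0.
Primal feasibility: A x = b.

This gives the KKT block system:
  [ Q   A^T ] [ x     ]   [-c ]
  [ A    0  ] [ lambda ] = [ b ]

Solving the linear system:
  x*      = (-1.3678, -1.9156, -1.1496)
  lambda* = (-3.826)
  f(x*)   = 23.8612

x* = (-1.3678, -1.9156, -1.1496), lambda* = (-3.826)


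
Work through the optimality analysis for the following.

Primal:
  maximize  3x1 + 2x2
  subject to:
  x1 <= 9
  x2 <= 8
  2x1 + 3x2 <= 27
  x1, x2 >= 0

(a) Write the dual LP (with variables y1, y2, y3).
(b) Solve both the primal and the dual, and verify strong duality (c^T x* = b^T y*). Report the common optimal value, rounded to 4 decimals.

The standard primal-dual pair for 'max c^T x s.t. A x <= b, x >= 0' is:
  Dual:  min b^T y  s.t.  A^T y >= c,  y >= 0.

So the dual LP is:
  minimize  9y1 + 8y2 + 27y3
  subject to:
    y1 + 2y3 >= 3
    y2 + 3y3 >= 2
    y1, y2, y3 >= 0

Solving the primal: x* = (9, 3).
  primal value c^T x* = 33.
Solving the dual: y* = (1.6667, 0, 0.6667).
  dual value b^T y* = 33.
Strong duality: c^T x* = b^T y*. Confirmed.

33


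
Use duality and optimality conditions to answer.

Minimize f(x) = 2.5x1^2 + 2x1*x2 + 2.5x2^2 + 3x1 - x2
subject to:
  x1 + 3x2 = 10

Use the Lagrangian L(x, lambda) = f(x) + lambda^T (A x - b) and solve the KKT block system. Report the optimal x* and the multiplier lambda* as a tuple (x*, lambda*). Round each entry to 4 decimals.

Form the Lagrangian:
  L(x, lambda) = (1/2) x^T Q x + c^T x + lambda^T (A x - b)
Stationarity (grad_x L = 0): Q x + c + A^T lambda = 0.
Primal feasibility: A x = b.

This gives the KKT block system:
  [ Q   A^T ] [ x     ]   [-c ]
  [ A    0  ] [ lambda ] = [ b ]

Solving the linear system:
  x*      = (-1.0526, 3.6842)
  lambda* = (-5.1053)
  f(x*)   = 22.1053

x* = (-1.0526, 3.6842), lambda* = (-5.1053)


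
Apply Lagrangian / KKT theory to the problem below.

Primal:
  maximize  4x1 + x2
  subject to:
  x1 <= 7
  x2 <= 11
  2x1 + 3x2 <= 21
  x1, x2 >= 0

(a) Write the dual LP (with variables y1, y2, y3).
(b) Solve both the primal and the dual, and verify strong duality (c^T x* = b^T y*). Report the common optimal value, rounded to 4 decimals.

The standard primal-dual pair for 'max c^T x s.t. A x <= b, x >= 0' is:
  Dual:  min b^T y  s.t.  A^T y >= c,  y >= 0.

So the dual LP is:
  minimize  7y1 + 11y2 + 21y3
  subject to:
    y1 + 2y3 >= 4
    y2 + 3y3 >= 1
    y1, y2, y3 >= 0

Solving the primal: x* = (7, 2.3333).
  primal value c^T x* = 30.3333.
Solving the dual: y* = (3.3333, 0, 0.3333).
  dual value b^T y* = 30.3333.
Strong duality: c^T x* = b^T y*. Confirmed.

30.3333


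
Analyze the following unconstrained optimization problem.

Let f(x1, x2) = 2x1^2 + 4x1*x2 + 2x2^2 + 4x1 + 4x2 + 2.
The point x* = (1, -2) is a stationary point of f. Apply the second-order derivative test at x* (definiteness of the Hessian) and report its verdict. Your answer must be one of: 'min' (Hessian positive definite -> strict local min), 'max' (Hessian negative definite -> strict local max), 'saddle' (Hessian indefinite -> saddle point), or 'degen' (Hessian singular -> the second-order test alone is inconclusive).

Compute the Hessian H = grad^2 f:
  H = [[4, 4], [4, 4]]
Verify stationarity: grad f(x*) = H x* + g = (0, 0).
Eigenvalues of H: 0, 8.
H has a zero eigenvalue (singular; positive semidefinite but not definite), so H is neither positive definite, negative definite, nor indefinite. The second-order test alone is inconclusive -> degen.
(Indeed, f is constant along the null direction of H through x*, so x* is not a strict local extremum.)

degen


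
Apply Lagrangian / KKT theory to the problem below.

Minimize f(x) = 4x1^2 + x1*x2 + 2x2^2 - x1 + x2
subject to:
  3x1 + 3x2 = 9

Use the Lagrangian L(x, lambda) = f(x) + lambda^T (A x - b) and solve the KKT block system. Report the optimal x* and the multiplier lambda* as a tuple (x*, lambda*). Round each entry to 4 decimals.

Form the Lagrangian:
  L(x, lambda) = (1/2) x^T Q x + c^T x + lambda^T (A x - b)
Stationarity (grad_x L = 0): Q x + c + A^T lambda = 0.
Primal feasibility: A x = b.

This gives the KKT block system:
  [ Q   A^T ] [ x     ]   [-c ]
  [ A    0  ] [ lambda ] = [ b ]

Solving the linear system:
  x*      = (1.1, 1.9)
  lambda* = (-3.2333)
  f(x*)   = 14.95

x* = (1.1, 1.9), lambda* = (-3.2333)


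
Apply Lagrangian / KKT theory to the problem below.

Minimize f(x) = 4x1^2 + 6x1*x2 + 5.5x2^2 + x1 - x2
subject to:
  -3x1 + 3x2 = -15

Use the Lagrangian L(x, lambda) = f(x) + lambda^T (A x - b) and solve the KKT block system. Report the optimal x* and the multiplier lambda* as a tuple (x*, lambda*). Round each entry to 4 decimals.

Form the Lagrangian:
  L(x, lambda) = (1/2) x^T Q x + c^T x + lambda^T (A x - b)
Stationarity (grad_x L = 0): Q x + c + A^T lambda = 0.
Primal feasibility: A x = b.

This gives the KKT block system:
  [ Q   A^T ] [ x     ]   [-c ]
  [ A    0  ] [ lambda ] = [ b ]

Solving the linear system:
  x*      = (2.7419, -2.2581)
  lambda* = (3.129)
  f(x*)   = 25.9677

x* = (2.7419, -2.2581), lambda* = (3.129)


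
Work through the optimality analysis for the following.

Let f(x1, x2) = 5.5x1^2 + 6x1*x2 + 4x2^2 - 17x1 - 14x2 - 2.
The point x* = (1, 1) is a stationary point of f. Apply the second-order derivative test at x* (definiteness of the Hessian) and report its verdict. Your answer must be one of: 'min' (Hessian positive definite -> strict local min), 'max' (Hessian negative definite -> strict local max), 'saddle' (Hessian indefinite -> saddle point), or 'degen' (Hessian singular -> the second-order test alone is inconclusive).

Compute the Hessian H = grad^2 f:
  H = [[11, 6], [6, 8]]
Verify stationarity: grad f(x*) = H x* + g = (0, 0).
Eigenvalues of H: 3.3153, 15.6847.
Both eigenvalues > 0, so H is positive definite -> x* is a strict local min.

min


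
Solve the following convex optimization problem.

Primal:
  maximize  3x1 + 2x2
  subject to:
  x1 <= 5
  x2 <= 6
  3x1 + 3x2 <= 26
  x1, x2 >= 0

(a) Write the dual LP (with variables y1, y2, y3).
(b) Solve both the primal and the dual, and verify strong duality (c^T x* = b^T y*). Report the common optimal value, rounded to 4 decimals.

The standard primal-dual pair for 'max c^T x s.t. A x <= b, x >= 0' is:
  Dual:  min b^T y  s.t.  A^T y >= c,  y >= 0.

So the dual LP is:
  minimize  5y1 + 6y2 + 26y3
  subject to:
    y1 + 3y3 >= 3
    y2 + 3y3 >= 2
    y1, y2, y3 >= 0

Solving the primal: x* = (5, 3.6667).
  primal value c^T x* = 22.3333.
Solving the dual: y* = (1, 0, 0.6667).
  dual value b^T y* = 22.3333.
Strong duality: c^T x* = b^T y*. Confirmed.

22.3333


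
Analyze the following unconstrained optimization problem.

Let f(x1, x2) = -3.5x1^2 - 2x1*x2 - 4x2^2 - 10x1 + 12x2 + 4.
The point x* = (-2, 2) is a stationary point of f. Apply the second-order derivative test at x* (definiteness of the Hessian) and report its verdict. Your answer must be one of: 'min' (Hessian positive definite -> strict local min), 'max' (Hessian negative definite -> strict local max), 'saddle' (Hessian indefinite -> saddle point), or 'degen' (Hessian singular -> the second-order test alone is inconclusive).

Compute the Hessian H = grad^2 f:
  H = [[-7, -2], [-2, -8]]
Verify stationarity: grad f(x*) = H x* + g = (0, 0).
Eigenvalues of H: -9.5616, -5.4384.
Both eigenvalues < 0, so H is negative definite -> x* is a strict local max.

max


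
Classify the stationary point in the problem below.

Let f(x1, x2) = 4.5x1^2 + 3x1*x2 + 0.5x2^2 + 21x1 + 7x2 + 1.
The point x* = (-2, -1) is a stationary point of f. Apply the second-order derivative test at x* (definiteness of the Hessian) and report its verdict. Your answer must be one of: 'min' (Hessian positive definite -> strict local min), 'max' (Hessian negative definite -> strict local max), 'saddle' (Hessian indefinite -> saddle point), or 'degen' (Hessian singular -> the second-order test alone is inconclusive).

Compute the Hessian H = grad^2 f:
  H = [[9, 3], [3, 1]]
Verify stationarity: grad f(x*) = H x* + g = (0, 0).
Eigenvalues of H: 0, 10.
H has a zero eigenvalue (singular; positive semidefinite but not definite), so H is neither positive definite, negative definite, nor indefinite. The second-order test alone is inconclusive -> degen.
(Indeed, f is constant along the null direction of H through x*, so x* is not a strict local extremum.)

degen


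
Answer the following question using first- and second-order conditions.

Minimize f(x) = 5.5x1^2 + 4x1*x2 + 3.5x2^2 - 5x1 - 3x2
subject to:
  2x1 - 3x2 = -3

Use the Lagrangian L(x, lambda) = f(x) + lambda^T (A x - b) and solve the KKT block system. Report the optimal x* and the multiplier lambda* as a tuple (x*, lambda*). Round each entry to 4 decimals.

Form the Lagrangian:
  L(x, lambda) = (1/2) x^T Q x + c^T x + lambda^T (A x - b)
Stationarity (grad_x L = 0): Q x + c + A^T lambda = 0.
Primal feasibility: A x = b.

This gives the KKT block system:
  [ Q   A^T ] [ x     ]   [-c ]
  [ A    0  ] [ lambda ] = [ b ]

Solving the linear system:
  x*      = (-0.0857, 0.9429)
  lambda* = (1.0857)
  f(x*)   = 0.4286

x* = (-0.0857, 0.9429), lambda* = (1.0857)


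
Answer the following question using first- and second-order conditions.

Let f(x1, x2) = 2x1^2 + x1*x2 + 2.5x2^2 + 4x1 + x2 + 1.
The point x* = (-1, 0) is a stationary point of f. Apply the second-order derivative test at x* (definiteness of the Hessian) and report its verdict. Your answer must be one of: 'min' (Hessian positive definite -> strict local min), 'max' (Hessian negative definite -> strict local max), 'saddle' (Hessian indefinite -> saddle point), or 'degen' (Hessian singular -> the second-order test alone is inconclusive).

Compute the Hessian H = grad^2 f:
  H = [[4, 1], [1, 5]]
Verify stationarity: grad f(x*) = H x* + g = (0, 0).
Eigenvalues of H: 3.382, 5.618.
Both eigenvalues > 0, so H is positive definite -> x* is a strict local min.

min


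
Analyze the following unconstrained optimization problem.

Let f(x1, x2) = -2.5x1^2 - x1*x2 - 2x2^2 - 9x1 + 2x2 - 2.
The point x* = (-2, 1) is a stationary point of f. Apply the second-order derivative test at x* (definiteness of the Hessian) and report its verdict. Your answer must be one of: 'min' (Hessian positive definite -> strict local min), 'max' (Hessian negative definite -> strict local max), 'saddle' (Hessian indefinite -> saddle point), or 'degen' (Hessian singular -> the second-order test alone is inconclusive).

Compute the Hessian H = grad^2 f:
  H = [[-5, -1], [-1, -4]]
Verify stationarity: grad f(x*) = H x* + g = (0, 0).
Eigenvalues of H: -5.618, -3.382.
Both eigenvalues < 0, so H is negative definite -> x* is a strict local max.

max


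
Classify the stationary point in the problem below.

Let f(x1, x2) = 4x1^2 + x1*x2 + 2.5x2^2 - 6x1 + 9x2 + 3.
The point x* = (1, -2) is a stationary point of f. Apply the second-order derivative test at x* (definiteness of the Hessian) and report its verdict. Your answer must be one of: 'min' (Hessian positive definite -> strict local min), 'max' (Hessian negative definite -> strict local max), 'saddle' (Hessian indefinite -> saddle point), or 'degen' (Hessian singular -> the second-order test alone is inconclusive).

Compute the Hessian H = grad^2 f:
  H = [[8, 1], [1, 5]]
Verify stationarity: grad f(x*) = H x* + g = (0, 0).
Eigenvalues of H: 4.6972, 8.3028.
Both eigenvalues > 0, so H is positive definite -> x* is a strict local min.

min


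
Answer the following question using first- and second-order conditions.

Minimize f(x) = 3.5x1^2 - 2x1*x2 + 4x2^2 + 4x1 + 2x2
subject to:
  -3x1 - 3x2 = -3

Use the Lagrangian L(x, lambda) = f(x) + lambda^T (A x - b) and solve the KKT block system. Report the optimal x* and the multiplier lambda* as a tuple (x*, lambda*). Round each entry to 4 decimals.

Form the Lagrangian:
  L(x, lambda) = (1/2) x^T Q x + c^T x + lambda^T (A x - b)
Stationarity (grad_x L = 0): Q x + c + A^T lambda = 0.
Primal feasibility: A x = b.

This gives the KKT block system:
  [ Q   A^T ] [ x     ]   [-c ]
  [ A    0  ] [ lambda ] = [ b ]

Solving the linear system:
  x*      = (0.4211, 0.5789)
  lambda* = (1.9298)
  f(x*)   = 4.3158

x* = (0.4211, 0.5789), lambda* = (1.9298)


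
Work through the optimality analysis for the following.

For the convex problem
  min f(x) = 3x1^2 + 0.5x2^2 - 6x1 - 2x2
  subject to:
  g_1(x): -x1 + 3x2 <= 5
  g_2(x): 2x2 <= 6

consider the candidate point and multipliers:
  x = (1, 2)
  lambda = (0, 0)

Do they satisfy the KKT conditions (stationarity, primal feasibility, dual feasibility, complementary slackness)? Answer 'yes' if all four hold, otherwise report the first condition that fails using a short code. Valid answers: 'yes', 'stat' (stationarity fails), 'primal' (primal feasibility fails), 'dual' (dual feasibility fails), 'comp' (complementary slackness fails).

Gradient of f: grad f(x) = Q x + c = (0, 0)
Constraint values g_i(x) = a_i^T x - b_i:
  g_1((1, 2)) = 0
  g_2((1, 2)) = -2
Stationarity residual: grad f(x) + sum_i lambda_i a_i = (0, 0)
  -> stationarity OK
Primal feasibility (all g_i <= 0): OK
Dual feasibility (all lambda_i >= 0): OK
Complementary slackness (lambda_i * g_i(x) = 0 for all i): OK

Verdict: yes, KKT holds.

yes


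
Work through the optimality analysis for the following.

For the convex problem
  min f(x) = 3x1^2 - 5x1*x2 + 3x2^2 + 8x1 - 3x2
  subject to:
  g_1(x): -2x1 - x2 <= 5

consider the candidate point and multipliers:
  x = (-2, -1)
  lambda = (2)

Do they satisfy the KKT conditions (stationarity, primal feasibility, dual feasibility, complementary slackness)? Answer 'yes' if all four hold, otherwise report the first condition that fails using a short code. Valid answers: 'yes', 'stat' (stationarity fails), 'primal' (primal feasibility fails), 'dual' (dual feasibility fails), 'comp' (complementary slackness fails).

Gradient of f: grad f(x) = Q x + c = (1, 1)
Constraint values g_i(x) = a_i^T x - b_i:
  g_1((-2, -1)) = 0
Stationarity residual: grad f(x) + sum_i lambda_i a_i = (-3, -1)
  -> stationarity FAILS
Primal feasibility (all g_i <= 0): OK
Dual feasibility (all lambda_i >= 0): OK
Complementary slackness (lambda_i * g_i(x) = 0 for all i): OK

Verdict: the first failing condition is stationarity -> stat.

stat


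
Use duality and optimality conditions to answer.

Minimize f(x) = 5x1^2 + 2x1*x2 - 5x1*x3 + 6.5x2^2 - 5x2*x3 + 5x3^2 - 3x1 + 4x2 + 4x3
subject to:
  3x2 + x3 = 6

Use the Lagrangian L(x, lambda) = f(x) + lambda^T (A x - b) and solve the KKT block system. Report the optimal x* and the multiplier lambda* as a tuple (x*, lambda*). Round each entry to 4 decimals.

Form the Lagrangian:
  L(x, lambda) = (1/2) x^T Q x + c^T x + lambda^T (A x - b)
Stationarity (grad_x L = 0): Q x + c + A^T lambda = 0.
Primal feasibility: A x = b.

This gives the KKT block system:
  [ Q   A^T ] [ x     ]   [-c ]
  [ A    0  ] [ lambda ] = [ b ]

Solving the linear system:
  x*      = (0.6561, 1.5552, 1.3343)
  lambda* = (-6.2863)
  f(x*)   = 23.6537

x* = (0.6561, 1.5552, 1.3343), lambda* = (-6.2863)


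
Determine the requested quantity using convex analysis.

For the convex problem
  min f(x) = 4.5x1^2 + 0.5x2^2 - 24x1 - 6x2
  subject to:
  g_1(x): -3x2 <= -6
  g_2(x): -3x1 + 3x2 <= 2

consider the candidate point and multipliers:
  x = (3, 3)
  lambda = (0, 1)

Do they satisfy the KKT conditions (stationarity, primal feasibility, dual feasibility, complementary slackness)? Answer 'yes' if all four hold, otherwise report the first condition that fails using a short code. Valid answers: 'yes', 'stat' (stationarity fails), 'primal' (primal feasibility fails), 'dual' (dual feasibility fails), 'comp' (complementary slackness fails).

Gradient of f: grad f(x) = Q x + c = (3, -3)
Constraint values g_i(x) = a_i^T x - b_i:
  g_1((3, 3)) = -3
  g_2((3, 3)) = -2
Stationarity residual: grad f(x) + sum_i lambda_i a_i = (0, 0)
  -> stationarity OK
Primal feasibility (all g_i <= 0): OK
Dual feasibility (all lambda_i >= 0): OK
Complementary slackness (lambda_i * g_i(x) = 0 for all i): FAILS

Verdict: the first failing condition is complementary_slackness -> comp.

comp


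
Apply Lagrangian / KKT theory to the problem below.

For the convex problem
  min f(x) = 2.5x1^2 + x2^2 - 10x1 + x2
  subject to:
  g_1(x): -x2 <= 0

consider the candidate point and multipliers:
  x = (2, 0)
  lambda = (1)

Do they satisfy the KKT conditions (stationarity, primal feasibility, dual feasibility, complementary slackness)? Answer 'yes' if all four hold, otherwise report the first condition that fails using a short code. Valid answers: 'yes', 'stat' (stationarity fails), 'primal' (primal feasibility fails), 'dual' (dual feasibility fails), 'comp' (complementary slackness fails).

Gradient of f: grad f(x) = Q x + c = (0, 1)
Constraint values g_i(x) = a_i^T x - b_i:
  g_1((2, 0)) = 0
Stationarity residual: grad f(x) + sum_i lambda_i a_i = (0, 0)
  -> stationarity OK
Primal feasibility (all g_i <= 0): OK
Dual feasibility (all lambda_i >= 0): OK
Complementary slackness (lambda_i * g_i(x) = 0 for all i): OK

Verdict: yes, KKT holds.

yes


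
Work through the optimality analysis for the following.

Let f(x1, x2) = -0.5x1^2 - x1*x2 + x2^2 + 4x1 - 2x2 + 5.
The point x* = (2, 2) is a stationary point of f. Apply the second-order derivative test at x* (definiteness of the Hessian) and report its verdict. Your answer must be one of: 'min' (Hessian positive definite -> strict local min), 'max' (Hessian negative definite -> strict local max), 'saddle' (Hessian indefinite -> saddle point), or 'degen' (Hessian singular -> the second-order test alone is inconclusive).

Compute the Hessian H = grad^2 f:
  H = [[-1, -1], [-1, 2]]
Verify stationarity: grad f(x*) = H x* + g = (0, 0).
Eigenvalues of H: -1.3028, 2.3028.
Eigenvalues have mixed signs, so H is indefinite -> x* is a saddle point.

saddle


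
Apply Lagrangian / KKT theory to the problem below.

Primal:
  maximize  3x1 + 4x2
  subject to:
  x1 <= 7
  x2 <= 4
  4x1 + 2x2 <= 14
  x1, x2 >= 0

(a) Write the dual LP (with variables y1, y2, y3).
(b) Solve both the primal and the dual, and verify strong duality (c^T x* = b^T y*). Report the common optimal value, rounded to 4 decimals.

The standard primal-dual pair for 'max c^T x s.t. A x <= b, x >= 0' is:
  Dual:  min b^T y  s.t.  A^T y >= c,  y >= 0.

So the dual LP is:
  minimize  7y1 + 4y2 + 14y3
  subject to:
    y1 + 4y3 >= 3
    y2 + 2y3 >= 4
    y1, y2, y3 >= 0

Solving the primal: x* = (1.5, 4).
  primal value c^T x* = 20.5.
Solving the dual: y* = (0, 2.5, 0.75).
  dual value b^T y* = 20.5.
Strong duality: c^T x* = b^T y*. Confirmed.

20.5


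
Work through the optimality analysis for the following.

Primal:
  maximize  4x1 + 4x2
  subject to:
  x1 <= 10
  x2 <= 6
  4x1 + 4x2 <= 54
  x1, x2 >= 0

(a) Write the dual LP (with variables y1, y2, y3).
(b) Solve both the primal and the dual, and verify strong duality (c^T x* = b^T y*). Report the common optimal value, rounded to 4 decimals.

The standard primal-dual pair for 'max c^T x s.t. A x <= b, x >= 0' is:
  Dual:  min b^T y  s.t.  A^T y >= c,  y >= 0.

So the dual LP is:
  minimize  10y1 + 6y2 + 54y3
  subject to:
    y1 + 4y3 >= 4
    y2 + 4y3 >= 4
    y1, y2, y3 >= 0

Solving the primal: x* = (7.5, 6).
  primal value c^T x* = 54.
Solving the dual: y* = (0, 0, 1).
  dual value b^T y* = 54.
Strong duality: c^T x* = b^T y*. Confirmed.

54


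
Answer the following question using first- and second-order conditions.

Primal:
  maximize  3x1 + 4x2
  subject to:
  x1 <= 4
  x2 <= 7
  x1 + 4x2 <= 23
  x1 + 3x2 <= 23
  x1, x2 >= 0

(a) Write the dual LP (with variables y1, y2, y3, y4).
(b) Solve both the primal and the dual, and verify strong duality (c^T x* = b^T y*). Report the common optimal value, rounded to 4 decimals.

The standard primal-dual pair for 'max c^T x s.t. A x <= b, x >= 0' is:
  Dual:  min b^T y  s.t.  A^T y >= c,  y >= 0.

So the dual LP is:
  minimize  4y1 + 7y2 + 23y3 + 23y4
  subject to:
    y1 + y3 + y4 >= 3
    y2 + 4y3 + 3y4 >= 4
    y1, y2, y3, y4 >= 0

Solving the primal: x* = (4, 4.75).
  primal value c^T x* = 31.
Solving the dual: y* = (2, 0, 1, 0).
  dual value b^T y* = 31.
Strong duality: c^T x* = b^T y*. Confirmed.

31
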